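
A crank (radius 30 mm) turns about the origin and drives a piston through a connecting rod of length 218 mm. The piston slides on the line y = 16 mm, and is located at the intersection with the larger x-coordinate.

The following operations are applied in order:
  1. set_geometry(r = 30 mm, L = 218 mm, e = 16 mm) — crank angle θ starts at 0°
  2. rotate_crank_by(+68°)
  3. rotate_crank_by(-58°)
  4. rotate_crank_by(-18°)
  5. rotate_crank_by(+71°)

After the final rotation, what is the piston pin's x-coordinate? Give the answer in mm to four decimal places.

231.3555

set_geometry: r = 30 mm, L = 218 mm, e = 16 mm; θ ← 0°
rotate_crank_by(+68°): θ ← 0° +68° = 68°
rotate_crank_by(-58°): θ ← 68° -58° = 10°
rotate_crank_by(-18°): θ ← 10° -18° = -8°
rotate_crank_by(+71°): θ ← -8° +71° = 63°
crank pin P = (r cos θ, r sin θ) = (13.619715, 26.730196)
h = r sin θ − e = 26.730196 − 16 = 10.730196
x = r cos θ + √(L² − h²) = 13.619715 + √(47524.0 − 115.1371) = 13.619715 + 217.735764 = 231.355479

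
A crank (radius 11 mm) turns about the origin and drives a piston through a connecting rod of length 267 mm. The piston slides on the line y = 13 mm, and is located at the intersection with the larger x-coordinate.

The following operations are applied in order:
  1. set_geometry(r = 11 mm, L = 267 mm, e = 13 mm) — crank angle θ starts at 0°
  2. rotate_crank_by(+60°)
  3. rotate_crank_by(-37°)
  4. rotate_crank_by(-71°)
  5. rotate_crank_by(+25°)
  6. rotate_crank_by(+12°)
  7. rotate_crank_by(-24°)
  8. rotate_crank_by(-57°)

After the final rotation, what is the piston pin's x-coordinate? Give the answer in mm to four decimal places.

set_geometry: r = 11 mm, L = 267 mm, e = 13 mm; θ ← 0°
rotate_crank_by(+60°): θ ← 0° +60° = 60°
rotate_crank_by(-37°): θ ← 60° -37° = 23°
rotate_crank_by(-71°): θ ← 23° -71° = -48°
rotate_crank_by(+25°): θ ← -48° +25° = -23°
rotate_crank_by(+12°): θ ← -23° +12° = -11°
rotate_crank_by(-24°): θ ← -11° -24° = -35°
rotate_crank_by(-57°): θ ← -35° -57° = -92°
crank pin P = (r cos θ, r sin θ) = (-0.383894, -10.993299)
h = r sin θ − e = -10.993299 − 13 = -23.993299
x = r cos θ + √(L² − h²) = -0.383894 + √(71289.0 − 575.6784) = -0.383894 + 265.919765 = 265.535871

265.5359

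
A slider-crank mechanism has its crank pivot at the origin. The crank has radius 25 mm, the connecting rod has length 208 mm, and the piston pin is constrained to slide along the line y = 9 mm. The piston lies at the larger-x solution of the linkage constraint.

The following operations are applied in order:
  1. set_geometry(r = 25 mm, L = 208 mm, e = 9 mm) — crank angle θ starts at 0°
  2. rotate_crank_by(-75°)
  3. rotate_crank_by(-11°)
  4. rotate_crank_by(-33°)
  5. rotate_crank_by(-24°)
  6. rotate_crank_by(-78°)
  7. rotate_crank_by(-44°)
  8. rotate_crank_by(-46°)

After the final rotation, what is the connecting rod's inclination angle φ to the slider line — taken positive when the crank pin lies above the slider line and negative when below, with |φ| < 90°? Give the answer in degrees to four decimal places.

2.7192

set_geometry: r = 25 mm, L = 208 mm, e = 9 mm; θ ← 0°
rotate_crank_by(-75°): θ ← 0° -75° = -75°
rotate_crank_by(-11°): θ ← -75° -11° = -86°
rotate_crank_by(-33°): θ ← -86° -33° = -119°
rotate_crank_by(-24°): θ ← -119° -24° = -143°
rotate_crank_by(-78°): θ ← -143° -78° = -221°
rotate_crank_by(-44°): θ ← -221° -44° = -265°
rotate_crank_by(-46°): θ ← -265° -46° = -311°
crank pin P = (r cos θ, r sin θ) = (16.401476, 18.867740)
h = r sin θ − e = 18.867740 − 9 = 9.867740
sin φ = h / L = 9.867740 / 208 = 0.04744106
φ = arcsin(0.04744106) = 2.719193°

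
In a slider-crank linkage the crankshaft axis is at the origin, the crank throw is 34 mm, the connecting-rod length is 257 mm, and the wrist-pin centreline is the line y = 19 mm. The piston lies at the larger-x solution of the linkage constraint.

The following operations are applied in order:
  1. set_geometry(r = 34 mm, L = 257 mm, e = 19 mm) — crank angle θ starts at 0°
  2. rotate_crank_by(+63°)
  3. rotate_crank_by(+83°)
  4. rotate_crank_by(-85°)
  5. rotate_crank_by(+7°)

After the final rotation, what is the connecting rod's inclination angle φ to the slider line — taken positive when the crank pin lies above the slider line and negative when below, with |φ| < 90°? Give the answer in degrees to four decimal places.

2.7933

set_geometry: r = 34 mm, L = 257 mm, e = 19 mm; θ ← 0°
rotate_crank_by(+63°): θ ← 0° +63° = 63°
rotate_crank_by(+83°): θ ← 63° +83° = 146°
rotate_crank_by(-85°): θ ← 146° -85° = 61°
rotate_crank_by(+7°): θ ← 61° +7° = 68°
crank pin P = (r cos θ, r sin θ) = (12.736624, 31.524251)
h = r sin θ − e = 31.524251 − 19 = 12.524251
sin φ = h / L = 12.524251 / 257 = 0.04873249
φ = arcsin(0.04873249) = 2.793273°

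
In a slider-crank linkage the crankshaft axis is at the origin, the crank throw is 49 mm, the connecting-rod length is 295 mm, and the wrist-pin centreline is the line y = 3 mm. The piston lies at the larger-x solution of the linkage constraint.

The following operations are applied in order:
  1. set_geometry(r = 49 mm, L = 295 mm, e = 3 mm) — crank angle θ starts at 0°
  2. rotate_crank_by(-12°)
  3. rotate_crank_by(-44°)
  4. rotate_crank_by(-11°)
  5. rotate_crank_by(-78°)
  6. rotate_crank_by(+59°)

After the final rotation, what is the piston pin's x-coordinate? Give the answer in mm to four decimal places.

293.8202

set_geometry: r = 49 mm, L = 295 mm, e = 3 mm; θ ← 0°
rotate_crank_by(-12°): θ ← 0° -12° = -12°
rotate_crank_by(-44°): θ ← -12° -44° = -56°
rotate_crank_by(-11°): θ ← -56° -11° = -67°
rotate_crank_by(-78°): θ ← -67° -78° = -145°
rotate_crank_by(+59°): θ ← -145° +59° = -86°
crank pin P = (r cos θ, r sin θ) = (3.418067, -48.880638)
h = r sin θ − e = -48.880638 − 3 = -51.880638
x = r cos θ + √(L² − h²) = 3.418067 + √(87025.0 − 2691.6006) = 3.418067 + 290.402134 = 293.820201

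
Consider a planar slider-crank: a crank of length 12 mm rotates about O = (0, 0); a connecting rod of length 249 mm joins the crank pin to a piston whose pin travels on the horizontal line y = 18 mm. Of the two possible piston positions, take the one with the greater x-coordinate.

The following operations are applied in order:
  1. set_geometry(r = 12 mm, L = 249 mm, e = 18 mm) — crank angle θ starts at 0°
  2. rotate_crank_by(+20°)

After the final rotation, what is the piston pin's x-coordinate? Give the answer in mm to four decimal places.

set_geometry: r = 12 mm, L = 249 mm, e = 18 mm; θ ← 0°
rotate_crank_by(+20°): θ ← 0° +20° = 20°
crank pin P = (r cos θ, r sin θ) = (11.276311, 4.104242)
h = r sin θ − e = 4.104242 − 18 = -13.895758
x = r cos θ + √(L² − h²) = 11.276311 + √(62001.0 − 193.0921) = 11.276311 + 248.611963 = 259.888274

259.8883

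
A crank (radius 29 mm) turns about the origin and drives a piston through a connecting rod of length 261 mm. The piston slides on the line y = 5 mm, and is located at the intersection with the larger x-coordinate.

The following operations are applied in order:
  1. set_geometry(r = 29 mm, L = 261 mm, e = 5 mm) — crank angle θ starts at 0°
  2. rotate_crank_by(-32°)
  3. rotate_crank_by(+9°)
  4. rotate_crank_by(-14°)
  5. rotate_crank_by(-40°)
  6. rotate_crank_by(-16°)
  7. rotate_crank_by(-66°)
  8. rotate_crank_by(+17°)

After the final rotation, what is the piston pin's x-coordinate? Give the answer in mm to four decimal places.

set_geometry: r = 29 mm, L = 261 mm, e = 5 mm; θ ← 0°
rotate_crank_by(-32°): θ ← 0° -32° = -32°
rotate_crank_by(+9°): θ ← -32° +9° = -23°
rotate_crank_by(-14°): θ ← -23° -14° = -37°
rotate_crank_by(-40°): θ ← -37° -40° = -77°
rotate_crank_by(-16°): θ ← -77° -16° = -93°
rotate_crank_by(-66°): θ ← -93° -66° = -159°
rotate_crank_by(+17°): θ ← -159° +17° = -142°
crank pin P = (r cos θ, r sin θ) = (-22.852312, -17.854183)
h = r sin θ − e = -17.854183 − 5 = -22.854183
x = r cos θ + √(L² − h²) = -22.852312 + √(68121.0 − 522.3137) = -22.852312 + 259.997474 = 237.145162

237.1452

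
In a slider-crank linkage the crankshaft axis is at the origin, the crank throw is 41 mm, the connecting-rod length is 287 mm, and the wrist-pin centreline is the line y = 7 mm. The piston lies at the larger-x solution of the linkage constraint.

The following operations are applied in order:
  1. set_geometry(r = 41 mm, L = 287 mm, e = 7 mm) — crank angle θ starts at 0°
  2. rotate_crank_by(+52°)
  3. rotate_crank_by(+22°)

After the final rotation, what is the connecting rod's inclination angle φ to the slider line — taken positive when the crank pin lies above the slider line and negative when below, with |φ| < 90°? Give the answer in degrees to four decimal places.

set_geometry: r = 41 mm, L = 287 mm, e = 7 mm; θ ← 0°
rotate_crank_by(+52°): θ ← 0° +52° = 52°
rotate_crank_by(+22°): θ ← 52° +22° = 74°
crank pin P = (r cos θ, r sin θ) = (11.301132, 39.411730)
h = r sin θ − e = 39.411730 − 7 = 32.411730
sin φ = h / L = 32.411730 / 287 = 0.11293286
φ = arcsin(0.11293286) = 6.484410°

6.4844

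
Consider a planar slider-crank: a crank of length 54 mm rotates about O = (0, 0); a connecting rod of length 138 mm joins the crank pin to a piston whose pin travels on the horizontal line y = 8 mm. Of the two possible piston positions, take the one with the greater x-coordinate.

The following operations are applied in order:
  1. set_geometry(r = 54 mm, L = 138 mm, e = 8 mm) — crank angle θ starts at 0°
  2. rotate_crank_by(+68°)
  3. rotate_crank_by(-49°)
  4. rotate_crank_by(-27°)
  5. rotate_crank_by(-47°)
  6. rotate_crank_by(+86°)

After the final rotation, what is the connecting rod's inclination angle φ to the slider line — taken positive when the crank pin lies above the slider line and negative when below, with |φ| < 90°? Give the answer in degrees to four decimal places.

8.2542

set_geometry: r = 54 mm, L = 138 mm, e = 8 mm; θ ← 0°
rotate_crank_by(+68°): θ ← 0° +68° = 68°
rotate_crank_by(-49°): θ ← 68° -49° = 19°
rotate_crank_by(-27°): θ ← 19° -27° = -8°
rotate_crank_by(-47°): θ ← -8° -47° = -55°
rotate_crank_by(+86°): θ ← -55° +86° = 31°
crank pin P = (r cos θ, r sin θ) = (46.287034, 27.812056)
h = r sin θ − e = 27.812056 − 8 = 19.812056
sin φ = h / L = 19.812056 / 138 = 0.14356562
φ = arcsin(0.14356562) = 8.254226°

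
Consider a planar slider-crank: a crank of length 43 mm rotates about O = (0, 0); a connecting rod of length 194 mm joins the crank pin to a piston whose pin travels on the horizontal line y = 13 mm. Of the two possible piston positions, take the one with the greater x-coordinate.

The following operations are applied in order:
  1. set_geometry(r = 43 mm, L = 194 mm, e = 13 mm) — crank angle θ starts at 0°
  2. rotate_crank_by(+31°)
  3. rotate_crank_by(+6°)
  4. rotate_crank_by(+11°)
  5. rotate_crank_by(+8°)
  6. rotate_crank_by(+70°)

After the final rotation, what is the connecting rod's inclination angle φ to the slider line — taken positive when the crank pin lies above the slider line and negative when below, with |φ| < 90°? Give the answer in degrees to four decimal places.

6.4484

set_geometry: r = 43 mm, L = 194 mm, e = 13 mm; θ ← 0°
rotate_crank_by(+31°): θ ← 0° +31° = 31°
rotate_crank_by(+6°): θ ← 31° +6° = 37°
rotate_crank_by(+11°): θ ← 37° +11° = 48°
rotate_crank_by(+8°): θ ← 48° +8° = 56°
rotate_crank_by(+70°): θ ← 56° +70° = 126°
crank pin P = (r cos θ, r sin θ) = (-25.274766, 34.787731)
h = r sin θ − e = 34.787731 − 13 = 21.787731
sin φ = h / L = 21.787731 / 194 = 0.11230789
φ = arcsin(0.11230789) = 6.448373°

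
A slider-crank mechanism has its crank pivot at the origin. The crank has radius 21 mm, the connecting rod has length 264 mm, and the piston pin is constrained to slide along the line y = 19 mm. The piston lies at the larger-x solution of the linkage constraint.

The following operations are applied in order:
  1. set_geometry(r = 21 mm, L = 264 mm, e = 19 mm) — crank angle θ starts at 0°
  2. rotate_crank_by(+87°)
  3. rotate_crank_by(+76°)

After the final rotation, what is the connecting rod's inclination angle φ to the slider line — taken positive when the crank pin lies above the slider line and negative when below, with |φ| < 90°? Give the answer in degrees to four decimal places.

set_geometry: r = 21 mm, L = 264 mm, e = 19 mm; θ ← 0°
rotate_crank_by(+87°): θ ← 0° +87° = 87°
rotate_crank_by(+76°): θ ← 87° +76° = 163°
crank pin P = (r cos θ, r sin θ) = (-20.082400, 6.139806)
h = r sin θ − e = 6.139806 − 19 = -12.860194
sin φ = h / L = -12.860194 / 264 = -0.04871286
φ = arcsin(-0.04871286) = -2.792146°

-2.7921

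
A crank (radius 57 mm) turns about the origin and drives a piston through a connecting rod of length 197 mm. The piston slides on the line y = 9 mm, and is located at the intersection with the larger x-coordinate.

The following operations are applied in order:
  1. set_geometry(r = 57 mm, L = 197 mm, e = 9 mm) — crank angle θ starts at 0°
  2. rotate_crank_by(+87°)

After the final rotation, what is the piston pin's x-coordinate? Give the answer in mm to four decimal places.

194.0656

set_geometry: r = 57 mm, L = 197 mm, e = 9 mm; θ ← 0°
rotate_crank_by(+87°): θ ← 0° +87° = 87°
crank pin P = (r cos θ, r sin θ) = (2.983150, 56.921883)
h = r sin θ − e = 56.921883 − 9 = 47.921883
x = r cos θ + √(L² − h²) = 2.983150 + √(38809.0 − 2296.5069) = 2.983150 + 191.082425 = 194.065574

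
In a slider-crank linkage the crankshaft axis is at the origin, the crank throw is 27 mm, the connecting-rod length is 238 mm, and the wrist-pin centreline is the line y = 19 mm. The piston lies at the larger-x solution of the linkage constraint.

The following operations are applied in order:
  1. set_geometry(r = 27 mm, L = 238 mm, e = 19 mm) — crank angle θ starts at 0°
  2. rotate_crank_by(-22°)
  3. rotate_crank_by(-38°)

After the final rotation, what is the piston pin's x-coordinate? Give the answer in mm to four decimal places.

247.6959

set_geometry: r = 27 mm, L = 238 mm, e = 19 mm; θ ← 0°
rotate_crank_by(-22°): θ ← 0° -22° = -22°
rotate_crank_by(-38°): θ ← -22° -38° = -60°
crank pin P = (r cos θ, r sin θ) = (13.500000, -23.382686)
h = r sin θ − e = -23.382686 − 19 = -42.382686
x = r cos θ + √(L² − h²) = 13.500000 + √(56644.0 − 1796.2921) = 13.500000 + 234.195875 = 247.695875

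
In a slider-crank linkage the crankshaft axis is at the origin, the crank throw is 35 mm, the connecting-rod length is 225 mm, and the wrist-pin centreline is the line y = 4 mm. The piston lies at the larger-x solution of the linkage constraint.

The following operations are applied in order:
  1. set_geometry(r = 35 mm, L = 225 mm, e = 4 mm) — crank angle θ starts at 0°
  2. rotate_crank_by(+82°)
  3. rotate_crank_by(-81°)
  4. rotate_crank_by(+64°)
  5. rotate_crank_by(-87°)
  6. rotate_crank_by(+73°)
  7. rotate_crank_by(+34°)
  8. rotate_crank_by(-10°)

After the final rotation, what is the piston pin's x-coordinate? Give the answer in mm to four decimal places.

set_geometry: r = 35 mm, L = 225 mm, e = 4 mm; θ ← 0°
rotate_crank_by(+82°): θ ← 0° +82° = 82°
rotate_crank_by(-81°): θ ← 82° -81° = 1°
rotate_crank_by(+64°): θ ← 1° +64° = 65°
rotate_crank_by(-87°): θ ← 65° -87° = -22°
rotate_crank_by(+73°): θ ← -22° +73° = 51°
rotate_crank_by(+34°): θ ← 51° +34° = 85°
rotate_crank_by(-10°): θ ← 85° -10° = 75°
crank pin P = (r cos θ, r sin θ) = (9.058667, 33.807404)
h = r sin θ − e = 33.807404 − 4 = 29.807404
x = r cos θ + √(L² − h²) = 9.058667 + √(50625.0 − 888.4813) = 9.058667 + 223.016857 = 232.075524

232.0755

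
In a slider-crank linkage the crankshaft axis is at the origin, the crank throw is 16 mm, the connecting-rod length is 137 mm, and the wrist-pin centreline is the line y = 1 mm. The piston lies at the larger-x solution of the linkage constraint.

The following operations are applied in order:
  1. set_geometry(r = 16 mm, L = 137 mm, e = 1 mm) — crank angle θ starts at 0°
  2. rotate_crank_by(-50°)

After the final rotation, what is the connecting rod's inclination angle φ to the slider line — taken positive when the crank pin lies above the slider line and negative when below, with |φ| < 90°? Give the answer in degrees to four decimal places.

set_geometry: r = 16 mm, L = 137 mm, e = 1 mm; θ ← 0°
rotate_crank_by(-50°): θ ← 0° -50° = -50°
crank pin P = (r cos θ, r sin θ) = (10.284602, -12.256711)
h = r sin θ − e = -12.256711 − 1 = -13.256711
sin φ = h / L = -13.256711 / 137 = -0.09676431
φ = arcsin(-0.09676431) = -5.552876°

-5.5529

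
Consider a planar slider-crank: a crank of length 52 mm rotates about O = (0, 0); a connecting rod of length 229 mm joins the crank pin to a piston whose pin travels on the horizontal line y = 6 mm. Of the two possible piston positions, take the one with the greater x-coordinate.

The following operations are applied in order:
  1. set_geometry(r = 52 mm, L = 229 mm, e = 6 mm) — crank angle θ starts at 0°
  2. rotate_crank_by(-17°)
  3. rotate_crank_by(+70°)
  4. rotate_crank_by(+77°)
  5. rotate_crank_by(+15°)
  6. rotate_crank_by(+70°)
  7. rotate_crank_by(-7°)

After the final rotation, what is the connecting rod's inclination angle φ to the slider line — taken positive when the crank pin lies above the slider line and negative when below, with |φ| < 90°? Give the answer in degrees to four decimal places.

set_geometry: r = 52 mm, L = 229 mm, e = 6 mm; θ ← 0°
rotate_crank_by(-17°): θ ← 0° -17° = -17°
rotate_crank_by(+70°): θ ← -17° +70° = 53°
rotate_crank_by(+77°): θ ← 53° +77° = 130°
rotate_crank_by(+15°): θ ← 130° +15° = 145°
rotate_crank_by(+70°): θ ← 145° +70° = 215°
rotate_crank_by(-7°): θ ← 215° -7° = 208°
crank pin P = (r cos θ, r sin θ) = (-45.913275, -24.412521)
h = r sin θ − e = -24.412521 − 6 = -30.412521
sin φ = h / L = -30.412521 / 229 = -0.13280577
φ = arcsin(-0.13280577) = -7.631757°

-7.6318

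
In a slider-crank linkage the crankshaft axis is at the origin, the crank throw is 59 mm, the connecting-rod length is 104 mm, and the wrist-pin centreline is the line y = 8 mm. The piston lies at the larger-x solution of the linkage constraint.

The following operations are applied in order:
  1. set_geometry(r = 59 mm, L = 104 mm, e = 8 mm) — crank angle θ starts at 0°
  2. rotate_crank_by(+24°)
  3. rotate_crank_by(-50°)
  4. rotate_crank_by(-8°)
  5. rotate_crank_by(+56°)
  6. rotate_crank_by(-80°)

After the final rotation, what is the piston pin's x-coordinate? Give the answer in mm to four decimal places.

set_geometry: r = 59 mm, L = 104 mm, e = 8 mm; θ ← 0°
rotate_crank_by(+24°): θ ← 0° +24° = 24°
rotate_crank_by(-50°): θ ← 24° -50° = -26°
rotate_crank_by(-8°): θ ← -26° -8° = -34°
rotate_crank_by(+56°): θ ← -34° +56° = 22°
rotate_crank_by(-80°): θ ← 22° -80° = -58°
crank pin P = (r cos θ, r sin θ) = (31.265237, -50.034838)
h = r sin θ − e = -50.034838 − 8 = -58.034838
x = r cos θ + √(L² − h²) = 31.265237 + √(10816.0 − 3368.0424) = 31.265237 + 86.301550 = 117.566787

117.5668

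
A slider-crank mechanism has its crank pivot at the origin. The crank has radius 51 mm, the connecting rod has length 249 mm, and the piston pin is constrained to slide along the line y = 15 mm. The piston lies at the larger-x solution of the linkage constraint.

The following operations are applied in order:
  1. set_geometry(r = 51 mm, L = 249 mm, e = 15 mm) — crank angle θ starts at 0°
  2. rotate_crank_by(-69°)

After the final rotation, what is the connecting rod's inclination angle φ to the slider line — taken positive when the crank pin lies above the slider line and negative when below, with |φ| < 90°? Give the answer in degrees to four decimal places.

set_geometry: r = 51 mm, L = 249 mm, e = 15 mm; θ ← 0°
rotate_crank_by(-69°): θ ← 0° -69° = -69°
crank pin P = (r cos θ, r sin θ) = (18.276765, -47.612602)
h = r sin θ − e = -47.612602 − 15 = -62.612602
sin φ = h / L = -62.612602 / 249 = -0.25145623
φ = arcsin(-0.25145623) = -14.563701°

-14.5637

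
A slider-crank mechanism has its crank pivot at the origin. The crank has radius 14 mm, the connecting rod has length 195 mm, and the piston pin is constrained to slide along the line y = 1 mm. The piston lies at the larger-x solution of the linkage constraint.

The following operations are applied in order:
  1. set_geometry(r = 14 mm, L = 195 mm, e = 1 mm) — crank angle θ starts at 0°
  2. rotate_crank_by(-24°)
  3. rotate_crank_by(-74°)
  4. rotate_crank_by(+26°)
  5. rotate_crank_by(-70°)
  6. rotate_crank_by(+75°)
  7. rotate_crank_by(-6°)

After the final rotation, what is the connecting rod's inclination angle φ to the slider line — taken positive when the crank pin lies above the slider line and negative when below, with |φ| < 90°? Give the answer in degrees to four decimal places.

set_geometry: r = 14 mm, L = 195 mm, e = 1 mm; θ ← 0°
rotate_crank_by(-24°): θ ← 0° -24° = -24°
rotate_crank_by(-74°): θ ← -24° -74° = -98°
rotate_crank_by(+26°): θ ← -98° +26° = -72°
rotate_crank_by(-70°): θ ← -72° -70° = -142°
rotate_crank_by(+75°): θ ← -142° +75° = -67°
rotate_crank_by(-6°): θ ← -67° -6° = -73°
crank pin P = (r cos θ, r sin θ) = (4.093204, -13.388267)
h = r sin θ − e = -13.388267 − 1 = -14.388267
sin φ = h / L = -14.388267 / 195 = -0.07378598
φ = arcsin(-0.07378598) = -4.231471°

-4.2315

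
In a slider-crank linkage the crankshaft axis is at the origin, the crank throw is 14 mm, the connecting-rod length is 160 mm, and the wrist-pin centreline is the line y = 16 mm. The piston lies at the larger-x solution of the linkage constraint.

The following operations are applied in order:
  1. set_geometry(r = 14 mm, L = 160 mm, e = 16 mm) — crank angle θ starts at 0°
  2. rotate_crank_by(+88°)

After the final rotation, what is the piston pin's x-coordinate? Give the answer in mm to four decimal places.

set_geometry: r = 14 mm, L = 160 mm, e = 16 mm; θ ← 0°
rotate_crank_by(+88°): θ ← 0° +88° = 88°
crank pin P = (r cos θ, r sin θ) = (0.488593, 13.991472)
h = r sin θ − e = 13.991472 − 16 = -2.008528
x = r cos θ + √(L² − h²) = 0.488593 + √(25600.0 − 4.0342) = 0.488593 + 159.987393 = 160.475986

160.4760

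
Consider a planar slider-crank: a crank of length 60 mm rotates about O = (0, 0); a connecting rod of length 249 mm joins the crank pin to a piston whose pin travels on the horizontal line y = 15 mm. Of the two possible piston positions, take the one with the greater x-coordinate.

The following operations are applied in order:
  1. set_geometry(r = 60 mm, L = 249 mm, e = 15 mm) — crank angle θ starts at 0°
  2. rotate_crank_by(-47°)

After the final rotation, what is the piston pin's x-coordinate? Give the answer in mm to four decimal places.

282.8579

set_geometry: r = 60 mm, L = 249 mm, e = 15 mm; θ ← 0°
rotate_crank_by(-47°): θ ← 0° -47° = -47°
crank pin P = (r cos θ, r sin θ) = (40.919902, -43.881222)
h = r sin θ − e = -43.881222 − 15 = -58.881222
x = r cos θ + √(L² − h²) = 40.919902 + √(62001.0 − 3466.9983) = 40.919902 + 241.938012 = 282.857914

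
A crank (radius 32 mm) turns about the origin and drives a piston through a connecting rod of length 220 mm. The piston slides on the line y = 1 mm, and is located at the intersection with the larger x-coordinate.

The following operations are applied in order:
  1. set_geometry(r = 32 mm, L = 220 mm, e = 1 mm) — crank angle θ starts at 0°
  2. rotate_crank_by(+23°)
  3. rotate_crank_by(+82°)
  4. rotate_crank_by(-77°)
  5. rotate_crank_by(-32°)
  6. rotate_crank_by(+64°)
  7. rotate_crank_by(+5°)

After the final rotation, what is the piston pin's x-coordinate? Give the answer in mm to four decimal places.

set_geometry: r = 32 mm, L = 220 mm, e = 1 mm; θ ← 0°
rotate_crank_by(+23°): θ ← 0° +23° = 23°
rotate_crank_by(+82°): θ ← 23° +82° = 105°
rotate_crank_by(-77°): θ ← 105° -77° = 28°
rotate_crank_by(-32°): θ ← 28° -32° = -4°
rotate_crank_by(+64°): θ ← -4° +64° = 60°
rotate_crank_by(+5°): θ ← 60° +5° = 65°
crank pin P = (r cos θ, r sin θ) = (13.523784, 29.001849)
h = r sin θ − e = 29.001849 − 1 = 28.001849
x = r cos θ + √(L² − h²) = 13.523784 + √(48400.0 − 784.1036) = 13.523784 + 218.210670 = 231.734454

231.7345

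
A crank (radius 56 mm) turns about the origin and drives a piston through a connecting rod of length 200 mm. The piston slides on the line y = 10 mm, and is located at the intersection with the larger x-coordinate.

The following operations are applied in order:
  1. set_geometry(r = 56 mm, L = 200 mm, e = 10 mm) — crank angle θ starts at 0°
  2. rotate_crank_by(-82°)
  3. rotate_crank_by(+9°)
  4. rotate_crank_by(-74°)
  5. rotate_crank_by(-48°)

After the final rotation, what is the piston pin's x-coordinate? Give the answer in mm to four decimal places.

145.8577

set_geometry: r = 56 mm, L = 200 mm, e = 10 mm; θ ← 0°
rotate_crank_by(-82°): θ ← 0° -82° = -82°
rotate_crank_by(+9°): θ ← -82° +9° = -73°
rotate_crank_by(-74°): θ ← -73° -74° = -147°
rotate_crank_by(-48°): θ ← -147° -48° = -195°
crank pin P = (r cos θ, r sin θ) = (-54.091846, 14.493867)
h = r sin θ − e = 14.493867 − 10 = 4.493867
x = r cos θ + √(L² − h²) = -54.091846 + √(40000.0 − 20.1948) = -54.091846 + 199.949507 = 145.857660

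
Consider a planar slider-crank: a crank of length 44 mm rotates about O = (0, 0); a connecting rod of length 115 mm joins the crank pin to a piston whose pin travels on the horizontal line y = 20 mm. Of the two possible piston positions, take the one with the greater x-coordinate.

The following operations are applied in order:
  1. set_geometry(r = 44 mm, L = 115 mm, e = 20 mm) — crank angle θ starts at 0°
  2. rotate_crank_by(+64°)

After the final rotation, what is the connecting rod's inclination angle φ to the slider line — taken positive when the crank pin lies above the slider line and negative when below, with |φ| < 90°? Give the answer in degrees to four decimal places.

9.7863

set_geometry: r = 44 mm, L = 115 mm, e = 20 mm; θ ← 0°
rotate_crank_by(+64°): θ ← 0° +64° = 64°
crank pin P = (r cos θ, r sin θ) = (19.288330, 39.546938)
h = r sin θ − e = 39.546938 − 20 = 19.546938
sin φ = h / L = 19.546938 / 115 = 0.16997337
φ = arcsin(0.16997337) = 9.786271°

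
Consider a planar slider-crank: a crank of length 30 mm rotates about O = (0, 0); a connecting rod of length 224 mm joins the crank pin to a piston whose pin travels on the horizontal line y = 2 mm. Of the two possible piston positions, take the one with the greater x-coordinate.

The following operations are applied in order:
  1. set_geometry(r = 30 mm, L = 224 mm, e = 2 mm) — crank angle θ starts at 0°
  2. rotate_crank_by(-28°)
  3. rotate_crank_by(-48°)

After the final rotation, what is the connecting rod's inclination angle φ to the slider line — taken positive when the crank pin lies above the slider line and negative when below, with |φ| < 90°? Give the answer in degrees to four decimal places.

set_geometry: r = 30 mm, L = 224 mm, e = 2 mm; θ ← 0°
rotate_crank_by(-28°): θ ← 0° -28° = -28°
rotate_crank_by(-48°): θ ← -28° -48° = -76°
crank pin P = (r cos θ, r sin θ) = (7.257657, -29.108872)
h = r sin θ − e = -29.108872 − 2 = -31.108872
sin φ = h / L = -31.108872 / 224 = -0.13887889
φ = arcsin(-0.13887889) = -7.982978°

-7.9830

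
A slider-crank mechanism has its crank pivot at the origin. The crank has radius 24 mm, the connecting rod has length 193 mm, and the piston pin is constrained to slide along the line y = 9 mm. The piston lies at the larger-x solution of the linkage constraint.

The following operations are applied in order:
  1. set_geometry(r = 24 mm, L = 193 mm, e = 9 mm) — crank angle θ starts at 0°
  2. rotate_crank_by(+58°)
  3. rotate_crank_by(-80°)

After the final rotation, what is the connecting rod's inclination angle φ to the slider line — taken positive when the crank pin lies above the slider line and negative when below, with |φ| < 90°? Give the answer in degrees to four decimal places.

set_geometry: r = 24 mm, L = 193 mm, e = 9 mm; θ ← 0°
rotate_crank_by(+58°): θ ← 0° +58° = 58°
rotate_crank_by(-80°): θ ← 58° -80° = -22°
crank pin P = (r cos θ, r sin θ) = (22.252413, -8.990558)
h = r sin θ − e = -8.990558 − 9 = -17.990558
sin φ = h / L = -17.990558 / 193 = -0.09321533
φ = arcsin(-0.09321533) = -5.348610°

-5.3486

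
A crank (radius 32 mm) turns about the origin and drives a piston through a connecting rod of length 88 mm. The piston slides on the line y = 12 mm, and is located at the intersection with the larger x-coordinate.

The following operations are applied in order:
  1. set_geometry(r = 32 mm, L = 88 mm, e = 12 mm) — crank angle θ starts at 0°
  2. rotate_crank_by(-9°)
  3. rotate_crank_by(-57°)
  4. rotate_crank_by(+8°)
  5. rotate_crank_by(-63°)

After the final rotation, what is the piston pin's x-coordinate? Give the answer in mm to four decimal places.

set_geometry: r = 32 mm, L = 88 mm, e = 12 mm; θ ← 0°
rotate_crank_by(-9°): θ ← 0° -9° = -9°
rotate_crank_by(-57°): θ ← -9° -57° = -66°
rotate_crank_by(+8°): θ ← -66° +8° = -58°
rotate_crank_by(-63°): θ ← -58° -63° = -121°
crank pin P = (r cos θ, r sin θ) = (-16.481218, -27.429354)
h = r sin θ − e = -27.429354 − 12 = -39.429354
x = r cos θ + √(L² − h²) = -16.481218 + √(7744.0 − 1554.6739) = -16.481218 + 78.672270 = 62.191052

62.1911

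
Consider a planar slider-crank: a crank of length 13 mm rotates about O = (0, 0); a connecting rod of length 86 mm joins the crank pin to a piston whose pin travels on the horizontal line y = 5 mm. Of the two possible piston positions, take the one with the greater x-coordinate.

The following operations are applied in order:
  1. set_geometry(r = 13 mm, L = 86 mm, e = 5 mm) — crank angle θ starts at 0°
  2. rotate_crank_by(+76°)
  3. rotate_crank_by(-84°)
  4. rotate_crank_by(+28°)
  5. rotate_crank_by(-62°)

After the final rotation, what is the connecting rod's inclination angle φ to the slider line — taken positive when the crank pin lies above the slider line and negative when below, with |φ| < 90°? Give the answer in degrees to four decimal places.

set_geometry: r = 13 mm, L = 86 mm, e = 5 mm; θ ← 0°
rotate_crank_by(+76°): θ ← 0° +76° = 76°
rotate_crank_by(-84°): θ ← 76° -84° = -8°
rotate_crank_by(+28°): θ ← -8° +28° = 20°
rotate_crank_by(-62°): θ ← 20° -62° = -42°
crank pin P = (r cos θ, r sin θ) = (9.660883, -8.698698)
h = r sin θ − e = -8.698698 − 5 = -13.698698
sin φ = h / L = -13.698698 / 86 = -0.15928718
φ = arcsin(-0.15928718) = -9.165524°

-9.1655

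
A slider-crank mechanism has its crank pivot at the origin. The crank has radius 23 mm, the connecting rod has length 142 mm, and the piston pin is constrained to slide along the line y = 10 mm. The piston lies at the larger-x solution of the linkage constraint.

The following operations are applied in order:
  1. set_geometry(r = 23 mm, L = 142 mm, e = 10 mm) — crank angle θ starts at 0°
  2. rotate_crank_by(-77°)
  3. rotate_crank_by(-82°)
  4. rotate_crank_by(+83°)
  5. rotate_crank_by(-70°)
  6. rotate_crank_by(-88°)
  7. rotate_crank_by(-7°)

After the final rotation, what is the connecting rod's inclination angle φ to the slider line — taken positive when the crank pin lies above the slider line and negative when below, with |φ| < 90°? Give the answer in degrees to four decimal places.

set_geometry: r = 23 mm, L = 142 mm, e = 10 mm; θ ← 0°
rotate_crank_by(-77°): θ ← 0° -77° = -77°
rotate_crank_by(-82°): θ ← -77° -82° = -159°
rotate_crank_by(+83°): θ ← -159° +83° = -76°
rotate_crank_by(-70°): θ ← -76° -70° = -146°
rotate_crank_by(-88°): θ ← -146° -88° = -234°
rotate_crank_by(-7°): θ ← -234° -7° = -241°
crank pin P = (r cos θ, r sin θ) = (-11.150621, 20.116253)
h = r sin θ − e = 20.116253 − 10 = 10.116253
sin φ = h / L = 10.116253 / 142 = 0.07124122
φ = arcsin(0.07124122) = 4.085282°

4.0853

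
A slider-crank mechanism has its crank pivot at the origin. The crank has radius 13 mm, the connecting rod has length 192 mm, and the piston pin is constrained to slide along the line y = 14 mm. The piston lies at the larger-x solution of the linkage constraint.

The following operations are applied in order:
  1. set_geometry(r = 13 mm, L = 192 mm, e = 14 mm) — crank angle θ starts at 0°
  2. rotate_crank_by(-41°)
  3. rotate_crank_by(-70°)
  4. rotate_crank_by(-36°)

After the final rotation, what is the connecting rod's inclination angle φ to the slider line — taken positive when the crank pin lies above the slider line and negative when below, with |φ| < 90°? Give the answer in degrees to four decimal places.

set_geometry: r = 13 mm, L = 192 mm, e = 14 mm; θ ← 0°
rotate_crank_by(-41°): θ ← 0° -41° = -41°
rotate_crank_by(-70°): θ ← -41° -70° = -111°
rotate_crank_by(-36°): θ ← -111° -36° = -147°
crank pin P = (r cos θ, r sin θ) = (-10.902717, -7.080307)
h = r sin θ − e = -7.080307 − 14 = -21.080307
sin φ = h / L = -21.080307 / 192 = -0.10979327
φ = arcsin(-0.10979327) = -6.303399°

-6.3034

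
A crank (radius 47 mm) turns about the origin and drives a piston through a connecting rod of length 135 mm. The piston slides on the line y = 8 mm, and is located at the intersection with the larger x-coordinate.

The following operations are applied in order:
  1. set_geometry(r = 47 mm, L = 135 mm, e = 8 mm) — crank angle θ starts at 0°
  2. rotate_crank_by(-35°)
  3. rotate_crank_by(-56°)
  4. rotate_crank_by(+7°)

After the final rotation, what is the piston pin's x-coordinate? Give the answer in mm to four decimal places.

set_geometry: r = 47 mm, L = 135 mm, e = 8 mm; θ ← 0°
rotate_crank_by(-35°): θ ← 0° -35° = -35°
rotate_crank_by(-56°): θ ← -35° -56° = -91°
rotate_crank_by(+7°): θ ← -91° +7° = -84°
crank pin P = (r cos θ, r sin θ) = (4.912838, -46.742529)
h = r sin θ − e = -46.742529 − 8 = -54.742529
x = r cos θ + √(L² − h²) = 4.912838 + √(18225.0 − 2996.7445) = 4.912838 + 123.402818 = 128.315656

128.3157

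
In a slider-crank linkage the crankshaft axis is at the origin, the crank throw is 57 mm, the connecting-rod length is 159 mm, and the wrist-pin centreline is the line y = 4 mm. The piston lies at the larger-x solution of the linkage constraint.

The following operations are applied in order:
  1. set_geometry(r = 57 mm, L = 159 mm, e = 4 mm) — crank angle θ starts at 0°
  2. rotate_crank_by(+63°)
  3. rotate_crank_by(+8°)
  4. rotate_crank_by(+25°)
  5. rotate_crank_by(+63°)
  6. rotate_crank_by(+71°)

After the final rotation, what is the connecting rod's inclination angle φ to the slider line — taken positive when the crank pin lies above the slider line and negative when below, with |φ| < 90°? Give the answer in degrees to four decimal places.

-17.4442

set_geometry: r = 57 mm, L = 159 mm, e = 4 mm; θ ← 0°
rotate_crank_by(+63°): θ ← 0° +63° = 63°
rotate_crank_by(+8°): θ ← 63° +8° = 71°
rotate_crank_by(+25°): θ ← 71° +25° = 96°
rotate_crank_by(+63°): θ ← 96° +63° = 159°
rotate_crank_by(+71°): θ ← 159° +71° = 230°
crank pin P = (r cos θ, r sin θ) = (-36.638894, -43.664533)
h = r sin θ − e = -43.664533 − 4 = -47.664533
sin φ = h / L = -47.664533 / 159 = -0.29977694
φ = arcsin(-0.29977694) = -17.444206°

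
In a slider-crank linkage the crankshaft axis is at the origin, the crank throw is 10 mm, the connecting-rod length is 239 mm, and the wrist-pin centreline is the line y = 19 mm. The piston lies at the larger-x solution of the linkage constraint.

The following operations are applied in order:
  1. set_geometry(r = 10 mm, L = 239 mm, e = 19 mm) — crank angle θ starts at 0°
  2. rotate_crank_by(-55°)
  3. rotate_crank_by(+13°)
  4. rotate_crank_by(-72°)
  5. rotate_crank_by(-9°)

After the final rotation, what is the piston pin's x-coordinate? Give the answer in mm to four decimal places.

set_geometry: r = 10 mm, L = 239 mm, e = 19 mm; θ ← 0°
rotate_crank_by(-55°): θ ← 0° -55° = -55°
rotate_crank_by(+13°): θ ← -55° +13° = -42°
rotate_crank_by(-72°): θ ← -42° -72° = -114°
rotate_crank_by(-9°): θ ← -114° -9° = -123°
crank pin P = (r cos θ, r sin θ) = (-5.446390, -8.386706)
h = r sin θ − e = -8.386706 − 19 = -27.386706
x = r cos θ + √(L² − h²) = -5.446390 + √(57121.0 − 750.0316) = -5.446390 + 237.425711 = 231.979321

231.9793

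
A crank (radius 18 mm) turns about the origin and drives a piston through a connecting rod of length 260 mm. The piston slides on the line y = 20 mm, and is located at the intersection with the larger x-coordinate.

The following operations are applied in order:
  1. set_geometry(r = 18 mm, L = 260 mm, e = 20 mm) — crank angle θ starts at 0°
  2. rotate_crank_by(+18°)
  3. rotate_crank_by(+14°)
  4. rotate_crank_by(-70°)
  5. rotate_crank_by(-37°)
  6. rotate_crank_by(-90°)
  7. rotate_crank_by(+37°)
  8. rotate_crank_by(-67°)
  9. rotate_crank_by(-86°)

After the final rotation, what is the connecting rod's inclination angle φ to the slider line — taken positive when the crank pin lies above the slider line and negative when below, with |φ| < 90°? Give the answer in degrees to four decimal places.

-0.5136

set_geometry: r = 18 mm, L = 260 mm, e = 20 mm; θ ← 0°
rotate_crank_by(+18°): θ ← 0° +18° = 18°
rotate_crank_by(+14°): θ ← 18° +14° = 32°
rotate_crank_by(-70°): θ ← 32° -70° = -38°
rotate_crank_by(-37°): θ ← -38° -37° = -75°
rotate_crank_by(-90°): θ ← -75° -90° = -165°
rotate_crank_by(+37°): θ ← -165° +37° = -128°
rotate_crank_by(-67°): θ ← -128° -67° = -195°
rotate_crank_by(-86°): θ ← -195° -86° = -281°
crank pin P = (r cos θ, r sin θ) = (3.434562, 17.669289)
h = r sin θ − e = 17.669289 − 20 = -2.330711
sin φ = h / L = -2.330711 / 260 = -0.00896427
φ = arcsin(-0.00896427) = -0.513622°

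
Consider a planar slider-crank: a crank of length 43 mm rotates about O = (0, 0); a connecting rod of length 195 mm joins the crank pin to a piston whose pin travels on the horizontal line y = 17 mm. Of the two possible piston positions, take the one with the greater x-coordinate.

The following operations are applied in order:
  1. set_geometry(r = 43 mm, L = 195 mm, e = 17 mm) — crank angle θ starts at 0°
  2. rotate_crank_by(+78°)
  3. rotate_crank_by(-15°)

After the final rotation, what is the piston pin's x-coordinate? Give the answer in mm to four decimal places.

213.3533

set_geometry: r = 43 mm, L = 195 mm, e = 17 mm; θ ← 0°
rotate_crank_by(+78°): θ ← 0° +78° = 78°
rotate_crank_by(-15°): θ ← 78° -15° = 63°
crank pin P = (r cos θ, r sin θ) = (19.521591, 38.313281)
h = r sin θ − e = 38.313281 − 17 = 21.313281
x = r cos θ + √(L² − h²) = 19.521591 + √(38025.0 − 454.2559) = 19.521591 + 193.831742 = 213.353333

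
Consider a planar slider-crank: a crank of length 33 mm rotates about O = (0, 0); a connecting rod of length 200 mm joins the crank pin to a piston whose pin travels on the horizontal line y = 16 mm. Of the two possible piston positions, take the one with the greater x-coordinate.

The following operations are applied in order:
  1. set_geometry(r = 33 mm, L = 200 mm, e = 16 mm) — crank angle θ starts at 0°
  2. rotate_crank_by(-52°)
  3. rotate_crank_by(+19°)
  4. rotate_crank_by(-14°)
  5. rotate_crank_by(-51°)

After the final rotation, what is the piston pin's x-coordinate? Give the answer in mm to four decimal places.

set_geometry: r = 33 mm, L = 200 mm, e = 16 mm; θ ← 0°
rotate_crank_by(-52°): θ ← 0° -52° = -52°
rotate_crank_by(+19°): θ ← -52° +19° = -33°
rotate_crank_by(-14°): θ ← -33° -14° = -47°
rotate_crank_by(-51°): θ ← -47° -51° = -98°
crank pin P = (r cos θ, r sin θ) = (-4.592712, -32.678846)
h = r sin θ − e = -32.678846 − 16 = -48.678846
x = r cos θ + √(L² − h²) = -4.592712 + √(40000.0 − 2369.6301) = -4.592712 + 193.985489 = 189.392777

189.3928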